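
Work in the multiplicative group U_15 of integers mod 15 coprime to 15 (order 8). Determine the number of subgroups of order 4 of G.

|G| = 8 and 4 | 8, so subgroups of order 4 are possible by Lagrange.
The subgroups of order 4 are: {1, 4, 11, 14}; {1, 4, 7, 13}; {1, 2, 4, 8}.
So G has 3 subgroups of order 4.

3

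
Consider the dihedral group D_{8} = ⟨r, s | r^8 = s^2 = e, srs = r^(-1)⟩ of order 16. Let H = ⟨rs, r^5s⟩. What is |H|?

4

|⟨rs⟩| = 2 and |⟨r^5s⟩| = 2, so |H| is a multiple of lcm(2, 2) = 2 and divides |G| = 16.
Closing under the operation: H = {e, r^4, rs, r^5s}, so |H| = 4.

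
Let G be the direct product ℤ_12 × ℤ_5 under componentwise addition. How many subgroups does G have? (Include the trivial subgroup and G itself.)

12

|G| = 60, so by Lagrange every subgroup order divides 60. Divisors: 1, 2, 3, 4, 5, 6, 10, 12, 15, 20, 30, 60.
Subgroups by order — order 1: 1; order 2: 1; order 3: 1; order 4: 1; order 5: 1; order 6: 1; order 10: 1; order 12: 1; order 15: 1; order 20: 1; order 30: 1; order 60: 1.
Total: 1 + 1 + 1 + 1 + 1 + 1 + 1 + 1 + 1 + 1 + 1 + 1 = 12.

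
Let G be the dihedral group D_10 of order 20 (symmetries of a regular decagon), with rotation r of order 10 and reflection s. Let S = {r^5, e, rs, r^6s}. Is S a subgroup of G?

Yes

|S| = 4 divides |G| = 20, consistent with Lagrange.
S contains the identity, every element's inverse is in S, and S is closed under ·: it is a subgroup.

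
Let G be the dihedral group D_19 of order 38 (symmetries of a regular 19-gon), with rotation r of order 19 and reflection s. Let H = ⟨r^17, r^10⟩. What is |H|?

19

|⟨r^17⟩| = 19 and |⟨r^10⟩| = 19, so |H| is a multiple of lcm(19, 19) = 19 and divides |G| = 38.
Closing under the operation: H = {e, r, r^2, r^3, r^4, r^5, r^6, r^7, r^8, r^9, r^10, r^11, r^12, r^13, r^14, r^15, r^16, r^17, r^18}, so |H| = 19.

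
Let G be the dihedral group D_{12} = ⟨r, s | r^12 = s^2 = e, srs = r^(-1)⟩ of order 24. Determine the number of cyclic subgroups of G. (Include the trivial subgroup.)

A cyclic subgroup of order d is generated by each of its φ(d) elements of order d, so the cyclic subgroups of order d number (#elements of order d)/φ(d).
Cyclic subgroups by order — order 1: 1; order 2: 13; order 3: 1; order 4: 1; order 6: 1; order 12: 1.
Total: 18.

18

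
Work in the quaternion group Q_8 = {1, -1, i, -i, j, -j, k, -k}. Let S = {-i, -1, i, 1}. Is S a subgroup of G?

|S| = 4 divides |G| = 8, consistent with Lagrange.
S contains the identity, every element's inverse is in S, and S is closed under ·: it is a subgroup.
In fact S = ⟨-i⟩.

Yes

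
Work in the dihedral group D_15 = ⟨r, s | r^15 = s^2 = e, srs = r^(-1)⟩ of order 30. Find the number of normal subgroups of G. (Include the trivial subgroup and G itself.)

5

G has 28 subgroups. Checking conjugation-invariance by order — order 1: 1/1 normal; order 2: 0/15 normal; order 3: 1/1 normal; order 5: 1/1 normal; order 6: 0/5 normal; order 10: 0/3 normal; order 15: 1/1 normal; order 30: 1/1 normal.
Total normal subgroups: 5.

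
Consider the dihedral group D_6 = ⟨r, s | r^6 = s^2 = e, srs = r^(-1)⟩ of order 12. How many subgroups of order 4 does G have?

|G| = 12 and 4 | 12, so subgroups of order 4 are possible by Lagrange.
The subgroups of order 4 are: {e, r^3, r^2s, r^5s}; {e, r^3, s, r^3s}; {e, r^3, rs, r^4s}.
So G has 3 subgroups of order 4.

3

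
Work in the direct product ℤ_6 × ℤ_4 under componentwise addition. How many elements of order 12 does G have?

An element (a,b) has order lcm(ord(a), ord(b)); count pairs with lcm equal to 12.
Enumerating gives 8 such elements.

8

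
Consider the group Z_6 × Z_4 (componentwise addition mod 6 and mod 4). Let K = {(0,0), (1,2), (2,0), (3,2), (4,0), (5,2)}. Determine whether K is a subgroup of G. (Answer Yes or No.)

Yes

|K| = 6 divides |G| = 24, consistent with Lagrange.
K contains the identity, every element's inverse is in K, and K is closed under +: it is a subgroup.
In fact K = ⟨(1,2)⟩.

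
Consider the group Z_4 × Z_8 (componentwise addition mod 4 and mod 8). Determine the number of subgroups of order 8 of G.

7

|G| = 32 and 8 | 32, so subgroups of order 8 are possible by Lagrange.
The subgroups of order 8 are: {(0,0), (0,1), (0,2), (0,3), (0,4), (0,5), (0,6), (0,7)}; {(0,0), (0,2), (0,4), (0,6), (2,0), (2,2), (2,4), (2,6)}; {(0,0), (0,2), (0,4), (0,6), (2,1), (2,3), (2,5), (2,7)}; {(0,0), (0,4), (1,0), (1,4), (2,0), (2,4), (3,0), (3,4)}; … (7 in all).
So G has 7 subgroups of order 8.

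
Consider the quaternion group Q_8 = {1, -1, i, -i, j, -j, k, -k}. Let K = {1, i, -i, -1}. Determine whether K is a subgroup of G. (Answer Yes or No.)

|K| = 4 divides |G| = 8, consistent with Lagrange.
K contains the identity, every element's inverse is in K, and K is closed under ·: it is a subgroup.
In fact K = ⟨-i⟩.

Yes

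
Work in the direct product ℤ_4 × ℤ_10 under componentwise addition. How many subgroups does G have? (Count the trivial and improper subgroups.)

16

|G| = 40, so by Lagrange every subgroup order divides 40. Divisors: 1, 2, 4, 5, 8, 10, 20, 40.
Subgroups by order — order 1: 1; order 2: 3; order 4: 3; order 5: 1; order 8: 1; order 10: 3; order 20: 3; order 40: 1.
Total: 1 + 3 + 3 + 1 + 1 + 3 + 3 + 1 = 16.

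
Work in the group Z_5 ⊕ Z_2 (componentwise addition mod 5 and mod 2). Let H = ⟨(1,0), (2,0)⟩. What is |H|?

5

|⟨(1,0)⟩| = 5 and |⟨(2,0)⟩| = 5, so |H| is a multiple of lcm(5, 5) = 5 and divides |G| = 10.
Closing under the operation: H = {(0,0), (1,0), (2,0), (3,0), (4,0)}, so |H| = 5.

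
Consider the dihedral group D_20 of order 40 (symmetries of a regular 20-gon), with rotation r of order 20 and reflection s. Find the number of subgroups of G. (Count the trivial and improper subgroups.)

48

|G| = 40, so by Lagrange every subgroup order divides 40. Divisors: 1, 2, 4, 5, 8, 10, 20, 40.
Subgroups by order — order 1: 1; order 2: 21; order 4: 11; order 5: 1; order 8: 5; order 10: 5; order 20: 3; order 40: 1.
Total: 1 + 21 + 11 + 1 + 5 + 5 + 3 + 1 = 48.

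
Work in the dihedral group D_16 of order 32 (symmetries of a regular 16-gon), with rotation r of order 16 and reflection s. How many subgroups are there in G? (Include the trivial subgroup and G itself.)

|G| = 32, so by Lagrange every subgroup order divides 32. Divisors: 1, 2, 4, 8, 16, 32.
Subgroups by order — order 1: 1; order 2: 17; order 4: 9; order 8: 5; order 16: 3; order 32: 1.
Total: 1 + 17 + 9 + 5 + 3 + 1 = 36.

36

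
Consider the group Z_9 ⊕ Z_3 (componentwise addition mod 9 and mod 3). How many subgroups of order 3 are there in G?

|G| = 27 and 3 | 27, so subgroups of order 3 are possible by Lagrange.
The subgroups of order 3 are: {(0,0), (0,1), (0,2)}; {(0,0), (3,0), (6,0)}; {(0,0), (3,1), (6,2)}; {(0,0), (3,2), (6,1)}.
So G has 4 subgroups of order 3.

4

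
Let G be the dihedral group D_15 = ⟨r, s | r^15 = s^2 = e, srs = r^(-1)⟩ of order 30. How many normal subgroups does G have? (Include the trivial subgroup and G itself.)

G has 28 subgroups. Checking conjugation-invariance by order — order 1: 1/1 normal; order 2: 0/15 normal; order 3: 1/1 normal; order 5: 1/1 normal; order 6: 0/5 normal; order 10: 0/3 normal; order 15: 1/1 normal; order 30: 1/1 normal.
Total normal subgroups: 5.

5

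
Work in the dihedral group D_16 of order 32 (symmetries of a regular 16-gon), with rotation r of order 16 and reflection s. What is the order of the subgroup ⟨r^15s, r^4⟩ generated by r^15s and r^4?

8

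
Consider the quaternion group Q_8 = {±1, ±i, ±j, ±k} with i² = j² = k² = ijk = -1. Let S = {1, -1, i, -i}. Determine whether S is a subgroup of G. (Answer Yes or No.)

|S| = 4 divides |G| = 8, consistent with Lagrange.
S contains the identity, every element's inverse is in S, and S is closed under ·: it is a subgroup.
In fact S = ⟨-i⟩.

Yes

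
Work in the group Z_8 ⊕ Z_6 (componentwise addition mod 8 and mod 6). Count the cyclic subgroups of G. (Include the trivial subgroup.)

A cyclic subgroup of order d is generated by each of its φ(d) elements of order d, so the cyclic subgroups of order d number (#elements of order d)/φ(d).
Cyclic subgroups by order — order 1: 1; order 2: 3; order 3: 1; order 4: 2; order 6: 3; order 8: 2; order 12: 2; order 24: 2.
Total: 16.

16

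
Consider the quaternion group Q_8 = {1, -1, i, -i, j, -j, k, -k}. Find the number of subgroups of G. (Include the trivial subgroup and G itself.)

6

|G| = 8, so by Lagrange every subgroup order divides 8. Divisors: 1, 2, 4, 8.
Subgroups by order — order 1: 1; order 2: 1; order 4: 3; order 8: 1.
Total: 1 + 1 + 3 + 1 = 6.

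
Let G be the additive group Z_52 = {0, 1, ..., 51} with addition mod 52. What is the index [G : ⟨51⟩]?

1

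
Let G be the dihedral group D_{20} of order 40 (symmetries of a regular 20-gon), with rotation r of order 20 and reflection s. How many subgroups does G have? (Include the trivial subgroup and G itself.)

48

|G| = 40, so by Lagrange every subgroup order divides 40. Divisors: 1, 2, 4, 5, 8, 10, 20, 40.
Subgroups by order — order 1: 1; order 2: 21; order 4: 11; order 5: 1; order 8: 5; order 10: 5; order 20: 3; order 40: 1.
Total: 1 + 21 + 11 + 1 + 5 + 5 + 3 + 1 = 48.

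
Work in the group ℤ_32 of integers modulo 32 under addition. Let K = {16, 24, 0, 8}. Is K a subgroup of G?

|K| = 4 divides |G| = 32, consistent with Lagrange.
K contains the identity, every element's inverse is in K, and K is closed under +: it is a subgroup.
In fact K = ⟨8⟩.

Yes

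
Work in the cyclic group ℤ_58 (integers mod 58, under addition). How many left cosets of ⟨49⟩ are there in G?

|⟨49⟩| = 58 and |G| = 58.
By Lagrange, [G : H] = |G|/|H| = 58/58 = 1.

1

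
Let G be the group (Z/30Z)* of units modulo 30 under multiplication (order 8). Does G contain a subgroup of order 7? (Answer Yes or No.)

7 does not divide |G| = 8, so by Lagrange no subgroup of order 7 exists.

No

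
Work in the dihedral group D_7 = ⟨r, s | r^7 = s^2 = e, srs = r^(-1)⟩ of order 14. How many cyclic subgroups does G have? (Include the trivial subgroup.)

A cyclic subgroup of order d is generated by each of its φ(d) elements of order d, so the cyclic subgroups of order d number (#elements of order d)/φ(d).
Cyclic subgroups by order — order 1: 1; order 2: 7; order 7: 1.
Total: 9.

9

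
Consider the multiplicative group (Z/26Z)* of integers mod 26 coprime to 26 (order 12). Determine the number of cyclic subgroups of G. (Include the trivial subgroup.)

Each element a generates a cyclic subgroup ⟨a⟩; distinct elements may generate the same one (a cyclic group of order d has φ(d) generators).
Cyclic subgroups by order — order 1: 1; order 2: 1; order 3: 1; order 4: 1; order 6: 1; order 12: 1.
Total: 6.

6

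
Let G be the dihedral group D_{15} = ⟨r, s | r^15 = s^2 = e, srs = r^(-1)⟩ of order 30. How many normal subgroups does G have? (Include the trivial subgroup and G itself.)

G has 28 subgroups. Checking conjugation-invariance by order — order 1: 1/1 normal; order 2: 0/15 normal; order 3: 1/1 normal; order 5: 1/1 normal; order 6: 0/5 normal; order 10: 0/3 normal; order 15: 1/1 normal; order 30: 1/1 normal.
Total normal subgroups: 5.

5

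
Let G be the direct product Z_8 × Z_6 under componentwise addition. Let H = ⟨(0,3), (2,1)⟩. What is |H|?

24

|⟨(0,3)⟩| = 2 and |⟨(2,1)⟩| = 12, so |H| is a multiple of lcm(2, 12) = 12 and divides |G| = 48.
Closing under the operation: H = {(0,0), (0,1), (0,2), (0,3), (0,4), (0,5), (2,0), (2,1), (2,2), (2,3), (2,4), (2,5), (4,0), (4,1), (4,2), (4,3), (4,4), (4,5), (6,0), (6,1), (6,2), (6,3), (6,4), (6,5)}, so |H| = 24.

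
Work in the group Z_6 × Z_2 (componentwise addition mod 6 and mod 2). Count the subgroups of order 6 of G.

|G| = 12 and 6 | 12, so subgroups of order 6 are possible by Lagrange.
The subgroups of order 6 are: {(0,0), (0,1), (2,0), (2,1), (4,0), (4,1)}; {(0,0), (1,0), (2,0), (3,0), (4,0), (5,0)}; {(0,0), (1,1), (2,0), (3,1), (4,0), (5,1)}.
So G has 3 subgroups of order 6.

3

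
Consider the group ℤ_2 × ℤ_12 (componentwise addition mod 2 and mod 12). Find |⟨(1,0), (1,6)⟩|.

4

|⟨(1,0)⟩| = 2 and |⟨(1,6)⟩| = 2, so |H| is a multiple of lcm(2, 2) = 2 and divides |G| = 24.
Closing under the operation: H = {(0,0), (0,6), (1,0), (1,6)}, so |H| = 4.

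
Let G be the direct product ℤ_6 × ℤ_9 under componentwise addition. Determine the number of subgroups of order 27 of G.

|G| = 54 and 27 | 54, so subgroups of order 27 are possible by Lagrange.
The subgroups of order 27 are: {(0,0), (0,1), (0,2), (0,3), (0,4), (0,5), (0,6), (0,7), (0,8), (2,0), (2,1), (2,2), (2,3), (2,4), (2,5), (2,6), (2,7), (2,8), (4,0), (4,1), (4,2), (4,3), (4,4), (4,5), (4,6), (4,7), (4,8)}.
So G has 1 subgroup of order 27.

1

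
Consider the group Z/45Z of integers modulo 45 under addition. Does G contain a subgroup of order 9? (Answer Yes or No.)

Yes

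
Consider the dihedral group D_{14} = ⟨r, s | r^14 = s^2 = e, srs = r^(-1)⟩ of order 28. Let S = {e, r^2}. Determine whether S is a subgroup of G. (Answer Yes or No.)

No

r^2 ∈ S but its inverse r^12 ∉ S, so S is not a subgroup.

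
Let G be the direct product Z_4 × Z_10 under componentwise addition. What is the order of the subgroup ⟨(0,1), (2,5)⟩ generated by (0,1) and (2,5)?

20

|⟨(0,1)⟩| = 10 and |⟨(2,5)⟩| = 2, so |H| is a multiple of lcm(10, 2) = 10 and divides |G| = 40.
Closing under the operation: H = {(0,0), (0,1), (0,2), (0,3), (0,4), (0,5), (0,6), (0,7), (0,8), (0,9), (2,0), (2,1), (2,2), (2,3), (2,4), (2,5), (2,6), (2,7), (2,8), (2,9)}, so |H| = 20.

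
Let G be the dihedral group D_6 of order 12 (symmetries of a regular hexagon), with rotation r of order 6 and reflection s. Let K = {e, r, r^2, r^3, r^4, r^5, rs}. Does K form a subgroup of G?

|K| = 7 does not divide |G| = 12, so by Lagrange K is not a subgroup.

No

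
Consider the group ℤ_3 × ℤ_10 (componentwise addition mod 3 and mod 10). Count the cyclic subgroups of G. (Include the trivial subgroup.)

Group the elements of G by the cyclic subgroup they generate; each cyclic subgroup of order d accounts for φ(d) elements.
Cyclic subgroups by order — order 1: 1; order 2: 1; order 3: 1; order 5: 1; order 6: 1; order 10: 1; order 15: 1; order 30: 1.
Total: 8.

8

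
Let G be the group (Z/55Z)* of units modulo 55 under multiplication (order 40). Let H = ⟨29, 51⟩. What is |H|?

20

|⟨29⟩| = 10 and |⟨51⟩| = 10, so |H| is a multiple of lcm(10, 10) = 10 and divides |G| = 40.
Closing under the operation: H = {1, 4, 6, 9, 14, 16, 19, 21, 24, 26, 29, 31, 34, 36, 39, 41, 46, 49, 51, 54}, so |H| = 20.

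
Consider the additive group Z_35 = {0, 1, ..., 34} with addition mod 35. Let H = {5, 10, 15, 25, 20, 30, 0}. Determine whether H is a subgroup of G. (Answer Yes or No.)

Yes

|H| = 7 divides |G| = 35, consistent with Lagrange.
H contains the identity, every element's inverse is in H, and H is closed under +: it is a subgroup.
In fact H = ⟨20⟩.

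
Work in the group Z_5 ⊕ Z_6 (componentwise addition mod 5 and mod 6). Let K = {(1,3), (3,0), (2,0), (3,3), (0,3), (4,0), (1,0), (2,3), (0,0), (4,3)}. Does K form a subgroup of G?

Yes

|K| = 10 divides |G| = 30, consistent with Lagrange.
K contains the identity, every element's inverse is in K, and K is closed under +: it is a subgroup.
In fact K = ⟨(4,3)⟩.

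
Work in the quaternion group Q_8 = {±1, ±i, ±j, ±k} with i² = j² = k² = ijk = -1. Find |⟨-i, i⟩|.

4

|⟨-i⟩| = 4 and |⟨i⟩| = 4, so |H| is a multiple of lcm(4, 4) = 4 and divides |G| = 8.
Closing under the operation: H = {1, -1, i, -i}, so |H| = 4.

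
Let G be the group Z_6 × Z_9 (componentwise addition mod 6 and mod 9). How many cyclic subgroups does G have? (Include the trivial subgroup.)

16

A cyclic subgroup of order d is generated by each of its φ(d) elements of order d, so the cyclic subgroups of order d number (#elements of order d)/φ(d).
Cyclic subgroups by order — order 1: 1; order 2: 1; order 3: 4; order 6: 4; order 9: 3; order 18: 3.
Total: 16.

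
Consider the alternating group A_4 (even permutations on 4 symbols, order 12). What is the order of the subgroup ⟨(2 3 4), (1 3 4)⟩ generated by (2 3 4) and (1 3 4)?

|⟨(2 3 4)⟩| = 3 and |⟨(1 3 4)⟩| = 3, so |H| is a multiple of lcm(3, 3) = 3 and divides |G| = 12.
Closing {(2 3 4), (1 3 4)} under the group operation gives all of G, so |H| = 12.

12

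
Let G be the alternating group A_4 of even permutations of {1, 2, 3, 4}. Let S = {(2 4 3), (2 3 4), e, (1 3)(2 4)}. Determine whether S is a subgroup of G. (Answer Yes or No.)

No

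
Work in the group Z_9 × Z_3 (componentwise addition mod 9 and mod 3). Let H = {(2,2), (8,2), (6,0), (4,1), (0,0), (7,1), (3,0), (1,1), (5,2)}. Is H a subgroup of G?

Yes

|H| = 9 divides |G| = 27, consistent with Lagrange.
H contains the identity, every element's inverse is in H, and H is closed under +: it is a subgroup.
In fact H = ⟨(7,1)⟩.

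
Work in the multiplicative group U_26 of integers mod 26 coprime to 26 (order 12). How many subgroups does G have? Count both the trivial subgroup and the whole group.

6

|G| = 12, so by Lagrange every subgroup order divides 12. Divisors: 1, 2, 3, 4, 6, 12.
Subgroups by order — order 1: 1; order 2: 1; order 3: 1; order 4: 1; order 6: 1; order 12: 1.
Total: 1 + 1 + 1 + 1 + 1 + 1 = 6.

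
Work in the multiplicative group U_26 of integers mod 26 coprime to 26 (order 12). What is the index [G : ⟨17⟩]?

2

|⟨17⟩| = 6 and |G| = 12.
By Lagrange, [G : H] = |G|/|H| = 12/6 = 2.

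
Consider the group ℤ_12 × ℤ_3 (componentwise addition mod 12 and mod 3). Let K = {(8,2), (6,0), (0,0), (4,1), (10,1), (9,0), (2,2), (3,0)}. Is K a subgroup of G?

|K| = 8 does not divide |G| = 36, so by Lagrange K is not a subgroup.

No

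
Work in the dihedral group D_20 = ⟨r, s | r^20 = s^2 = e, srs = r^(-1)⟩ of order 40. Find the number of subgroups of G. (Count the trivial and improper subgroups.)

48

|G| = 40, so by Lagrange every subgroup order divides 40. Divisors: 1, 2, 4, 5, 8, 10, 20, 40.
Subgroups by order — order 1: 1; order 2: 21; order 4: 11; order 5: 1; order 8: 5; order 10: 5; order 20: 3; order 40: 1.
Total: 1 + 21 + 11 + 1 + 5 + 5 + 3 + 1 = 48.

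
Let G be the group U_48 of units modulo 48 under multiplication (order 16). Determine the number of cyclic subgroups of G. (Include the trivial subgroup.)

Each element a generates a cyclic subgroup ⟨a⟩; distinct elements may generate the same one (a cyclic group of order d has φ(d) generators).
Cyclic subgroups by order — order 1: 1; order 2: 7; order 4: 4.
Total: 12.

12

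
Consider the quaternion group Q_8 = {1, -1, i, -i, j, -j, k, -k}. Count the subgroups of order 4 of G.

3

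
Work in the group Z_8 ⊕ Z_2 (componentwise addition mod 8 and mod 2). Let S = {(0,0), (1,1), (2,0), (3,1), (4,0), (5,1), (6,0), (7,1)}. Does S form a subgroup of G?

|S| = 8 divides |G| = 16, consistent with Lagrange.
S contains the identity, every element's inverse is in S, and S is closed under +: it is a subgroup.
In fact S = ⟨(7,1)⟩.

Yes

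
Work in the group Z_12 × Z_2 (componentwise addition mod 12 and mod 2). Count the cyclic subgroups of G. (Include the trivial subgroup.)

12

Each element a generates a cyclic subgroup ⟨a⟩; distinct elements may generate the same one (a cyclic group of order d has φ(d) generators).
Cyclic subgroups by order — order 1: 1; order 2: 3; order 3: 1; order 4: 2; order 6: 3; order 12: 2.
Total: 12.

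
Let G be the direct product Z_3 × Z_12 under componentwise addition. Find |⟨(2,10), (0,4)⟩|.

18

|⟨(2,10)⟩| = 6 and |⟨(0,4)⟩| = 3, so |H| is a multiple of lcm(6, 3) = 6 and divides |G| = 36.
Closing under the operation: H = {(0,0), (0,2), (0,4), (0,6), (0,8), (0,10), (1,0), (1,2), (1,4), (1,6), (1,8), (1,10), (2,0), (2,2), (2,4), (2,6), (2,8), (2,10)}, so |H| = 18.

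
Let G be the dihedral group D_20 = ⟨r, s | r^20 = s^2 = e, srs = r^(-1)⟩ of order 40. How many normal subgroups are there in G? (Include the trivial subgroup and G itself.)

9

G has 48 subgroups. Checking conjugation-invariance by order — order 1: 1/1 normal; order 2: 1/21 normal; order 4: 1/11 normal; order 5: 1/1 normal; order 8: 0/5 normal; order 10: 1/5 normal; order 20: 3/3 normal; order 40: 1/1 normal.
Total normal subgroups: 9.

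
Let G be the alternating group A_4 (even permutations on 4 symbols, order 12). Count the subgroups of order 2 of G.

3

|G| = 12 and 2 | 12, so subgroups of order 2 are possible by Lagrange.
The subgroups of order 2 are: {e, (1 2)(3 4)}; {e, (1 3)(2 4)}; {e, (1 4)(2 3)}.
So G has 3 subgroups of order 2.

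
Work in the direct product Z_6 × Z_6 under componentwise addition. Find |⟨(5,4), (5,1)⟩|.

12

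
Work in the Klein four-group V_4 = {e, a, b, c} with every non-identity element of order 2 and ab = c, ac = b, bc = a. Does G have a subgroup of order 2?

Yes

2 | 4. A subgroup of order 2 is {e, a}.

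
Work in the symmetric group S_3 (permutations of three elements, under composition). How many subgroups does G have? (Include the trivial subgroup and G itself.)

|G| = 6, so by Lagrange every subgroup order divides 6. Divisors: 1, 2, 3, 6.
Subgroups by order — order 1: 1; order 2: 3; order 3: 1; order 6: 1.
Total: 1 + 3 + 1 + 1 = 6.

6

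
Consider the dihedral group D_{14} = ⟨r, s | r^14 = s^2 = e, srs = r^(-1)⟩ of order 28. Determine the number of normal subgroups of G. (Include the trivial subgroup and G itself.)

G has 28 subgroups. Checking conjugation-invariance by order — order 1: 1/1 normal; order 2: 1/15 normal; order 4: 0/7 normal; order 7: 1/1 normal; order 14: 3/3 normal; order 28: 1/1 normal.
Total normal subgroups: 7.

7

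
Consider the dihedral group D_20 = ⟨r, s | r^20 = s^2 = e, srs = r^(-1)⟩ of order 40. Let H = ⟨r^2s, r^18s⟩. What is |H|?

10

|⟨r^2s⟩| = 2 and |⟨r^18s⟩| = 2, so |H| is a multiple of lcm(2, 2) = 2 and divides |G| = 40.
Closing under the operation: H = {e, r^4, r^8, r^12, r^16, r^2s, r^6s, r^10s, r^14s, r^18s}, so |H| = 10.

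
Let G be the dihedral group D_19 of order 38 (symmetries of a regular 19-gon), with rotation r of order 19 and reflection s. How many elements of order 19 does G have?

18

Enumerating element orders in G gives 18 elements of order 19.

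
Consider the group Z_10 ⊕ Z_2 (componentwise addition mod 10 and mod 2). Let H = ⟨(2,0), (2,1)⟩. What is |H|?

10

|⟨(2,0)⟩| = 5 and |⟨(2,1)⟩| = 10, so |H| is a multiple of lcm(5, 10) = 10 and divides |G| = 20.
Closing under the operation: H = {(0,0), (0,1), (2,0), (2,1), (4,0), (4,1), (6,0), (6,1), (8,0), (8,1)}, so |H| = 10.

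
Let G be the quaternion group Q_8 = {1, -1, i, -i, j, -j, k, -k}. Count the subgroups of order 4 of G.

|G| = 8 and 4 | 8, so subgroups of order 4 are possible by Lagrange.
The subgroups of order 4 are: {1, -1, i, -i}; {1, -1, j, -j}; {1, -1, k, -k}.
So G has 3 subgroups of order 4.

3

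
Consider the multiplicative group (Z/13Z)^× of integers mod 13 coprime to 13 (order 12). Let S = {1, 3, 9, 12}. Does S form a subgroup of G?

Closure fails: 3 · 12 = 10 ∉ S. So S is not a subgroup.

No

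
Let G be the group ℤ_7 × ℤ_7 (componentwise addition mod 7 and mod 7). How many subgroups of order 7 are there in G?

8

|G| = 49 and 7 | 49, so subgroups of order 7 are possible by Lagrange.
The subgroups of order 7 are: {(0,0), (0,1), (0,2), (0,3), (0,4), (0,5), (0,6)}; {(0,0), (1,0), (2,0), (3,0), (4,0), (5,0), (6,0)}; {(0,0), (1,1), (2,2), (3,3), (4,4), (5,5), (6,6)}; {(0,0), (1,2), (2,4), (3,6), (4,1), (5,3), (6,5)}; … (8 in all).
So G has 8 subgroups of order 7.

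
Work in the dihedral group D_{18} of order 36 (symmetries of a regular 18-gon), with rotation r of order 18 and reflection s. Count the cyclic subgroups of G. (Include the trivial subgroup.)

24

Group the elements of G by the cyclic subgroup they generate; each cyclic subgroup of order d accounts for φ(d) elements.
Cyclic subgroups by order — order 1: 1; order 2: 19; order 3: 1; order 6: 1; order 9: 1; order 18: 1.
Total: 24.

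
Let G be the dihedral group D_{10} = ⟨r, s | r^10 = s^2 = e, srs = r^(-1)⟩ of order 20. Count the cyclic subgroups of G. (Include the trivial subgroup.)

14

Each element a generates a cyclic subgroup ⟨a⟩; distinct elements may generate the same one (a cyclic group of order d has φ(d) generators).
Cyclic subgroups by order — order 1: 1; order 2: 11; order 5: 1; order 10: 1.
Total: 14.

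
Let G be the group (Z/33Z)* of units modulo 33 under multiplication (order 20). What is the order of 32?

2

Compute successive powers of 32 mod 33: 32, 1; 32^2 ≡ 1 (mod 33).
So |⟨32⟩| = 2.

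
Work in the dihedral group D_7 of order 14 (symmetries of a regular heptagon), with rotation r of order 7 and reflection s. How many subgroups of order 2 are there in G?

|G| = 14 and 2 | 14, so subgroups of order 2 are possible by Lagrange.
The subgroups of order 2 are: {e, r^2s}; {e, r^3s}; {e, r^4s}; {e, r^5s}; … (7 in all).
So G has 7 subgroups of order 2.

7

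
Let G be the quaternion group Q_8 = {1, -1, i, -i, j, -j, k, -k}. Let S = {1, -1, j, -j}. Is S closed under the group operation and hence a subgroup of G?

|S| = 4 divides |G| = 8, consistent with Lagrange.
S contains the identity, every element's inverse is in S, and S is closed under ·: it is a subgroup.
In fact S = ⟨j⟩.

Yes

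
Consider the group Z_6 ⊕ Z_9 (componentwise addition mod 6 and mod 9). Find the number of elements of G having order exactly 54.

An element (a,b) has order lcm(ord(a), ord(b)); count pairs with lcm equal to 54.
Enumerating gives 0 such elements.

0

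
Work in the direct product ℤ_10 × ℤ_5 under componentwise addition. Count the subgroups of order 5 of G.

|G| = 50 and 5 | 50, so subgroups of order 5 are possible by Lagrange.
The subgroups of order 5 are: {(0,0), (0,1), (0,2), (0,3), (0,4)}; {(0,0), (2,0), (4,0), (6,0), (8,0)}; {(0,0), (2,1), (4,2), (6,3), (8,4)}; {(0,0), (2,2), (4,4), (6,1), (8,3)}; … (6 in all).
So G has 6 subgroups of order 5.

6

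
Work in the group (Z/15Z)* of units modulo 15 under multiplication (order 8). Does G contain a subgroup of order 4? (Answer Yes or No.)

Yes

4 | 8. A subgroup of order 4 is {1, 4, 11, 14}.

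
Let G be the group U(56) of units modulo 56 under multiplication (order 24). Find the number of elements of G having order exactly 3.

The elements of order 3 are: 9, 25.
That's 2.

2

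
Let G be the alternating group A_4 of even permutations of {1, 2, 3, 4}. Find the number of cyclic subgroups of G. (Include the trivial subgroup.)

8

Group the elements of G by the cyclic subgroup they generate; each cyclic subgroup of order d accounts for φ(d) elements.
Cyclic subgroups by order — order 1: 1; order 2: 3; order 3: 4.
Total: 8.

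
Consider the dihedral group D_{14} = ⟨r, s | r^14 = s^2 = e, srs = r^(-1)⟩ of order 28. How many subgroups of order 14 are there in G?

3

|G| = 28 and 14 | 28, so subgroups of order 14 are possible by Lagrange.
The subgroups of order 14 are: {e, r, r^2, r^3, r^4, r^5, r^6, r^7, r^8, r^9, r^10, r^11, r^12, r^13}; {e, r^2, r^4, r^6, r^8, r^10, r^12, s, r^2s, r^4s, r^6s, r^8s, r^10s, r^12s}; {e, r^2, r^4, r^6, r^8, r^10, r^12, rs, r^3s, r^5s, r^7s, r^9s, r^11s, r^13s}.
So G has 3 subgroups of order 14.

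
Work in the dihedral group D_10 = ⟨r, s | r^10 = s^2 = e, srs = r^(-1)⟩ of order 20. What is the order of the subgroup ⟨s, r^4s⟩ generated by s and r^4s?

|⟨s⟩| = 2 and |⟨r^4s⟩| = 2, so |H| is a multiple of lcm(2, 2) = 2 and divides |G| = 20.
Closing under the operation: H = {e, r^2, r^4, r^6, r^8, s, r^2s, r^4s, r^6s, r^8s}, so |H| = 10.

10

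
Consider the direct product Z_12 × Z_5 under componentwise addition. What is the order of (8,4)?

15

The order of (8,4) in Z_12 × Z_5 is lcm(ord(8) in Z_12, ord(4) in Z_5).
ord(8) = 3 and ord(4) = 5, so |⟨(8,4)⟩| = lcm(3, 5) = 15.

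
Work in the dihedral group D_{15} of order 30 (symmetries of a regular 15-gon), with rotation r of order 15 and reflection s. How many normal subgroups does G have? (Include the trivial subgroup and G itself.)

G has 28 subgroups. Checking conjugation-invariance by order — order 1: 1/1 normal; order 2: 0/15 normal; order 3: 1/1 normal; order 5: 1/1 normal; order 6: 0/5 normal; order 10: 0/3 normal; order 15: 1/1 normal; order 30: 1/1 normal.
Total normal subgroups: 5.

5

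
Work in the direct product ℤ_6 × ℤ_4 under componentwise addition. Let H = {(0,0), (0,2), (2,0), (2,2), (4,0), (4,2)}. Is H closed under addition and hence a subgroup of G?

Yes

|H| = 6 divides |G| = 24, consistent with Lagrange.
H contains the identity, every element's inverse is in H, and H is closed under +: it is a subgroup.
In fact H = ⟨(2,2)⟩.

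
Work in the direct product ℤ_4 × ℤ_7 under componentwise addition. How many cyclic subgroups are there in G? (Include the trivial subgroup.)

Group the elements of G by the cyclic subgroup they generate; each cyclic subgroup of order d accounts for φ(d) elements.
Cyclic subgroups by order — order 1: 1; order 2: 1; order 4: 1; order 7: 1; order 14: 1; order 28: 1.
Total: 6.

6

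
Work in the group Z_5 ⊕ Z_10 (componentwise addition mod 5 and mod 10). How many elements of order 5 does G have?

24

An element (a,b) has order lcm(ord(a), ord(b)); count pairs with lcm equal to 5.
Enumerating gives 24 such elements.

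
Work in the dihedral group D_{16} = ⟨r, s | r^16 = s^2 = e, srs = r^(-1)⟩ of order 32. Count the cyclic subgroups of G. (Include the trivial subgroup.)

Group the elements of G by the cyclic subgroup they generate; each cyclic subgroup of order d accounts for φ(d) elements.
Cyclic subgroups by order — order 1: 1; order 2: 17; order 4: 1; order 8: 1; order 16: 1.
Total: 21.

21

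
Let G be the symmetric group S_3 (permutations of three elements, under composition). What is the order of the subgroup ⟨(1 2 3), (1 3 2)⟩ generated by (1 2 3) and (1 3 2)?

|⟨(1 2 3)⟩| = 3 and |⟨(1 3 2)⟩| = 3, so |H| is a multiple of lcm(3, 3) = 3 and divides |G| = 6.
Closing under the operation: H = {e, (1 2 3), (1 3 2)}, so |H| = 3.

3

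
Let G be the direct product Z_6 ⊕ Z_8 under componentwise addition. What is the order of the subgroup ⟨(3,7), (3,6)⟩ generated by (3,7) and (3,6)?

|⟨(3,7)⟩| = 8 and |⟨(3,6)⟩| = 4, so |H| is a multiple of lcm(8, 4) = 8 and divides |G| = 48.
Closing under the operation: H = {(0,0), (0,1), (0,2), (0,3), (0,4), (0,5), (0,6), (0,7), (3,0), (3,1), (3,2), (3,3), (3,4), (3,5), (3,6), (3,7)}, so |H| = 16.

16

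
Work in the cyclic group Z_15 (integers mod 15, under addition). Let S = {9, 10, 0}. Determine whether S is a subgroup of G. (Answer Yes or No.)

9 ∈ S but its inverse 6 ∉ S, so S is not a subgroup.

No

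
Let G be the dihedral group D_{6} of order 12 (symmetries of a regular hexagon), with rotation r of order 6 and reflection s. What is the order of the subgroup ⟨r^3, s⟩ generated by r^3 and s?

4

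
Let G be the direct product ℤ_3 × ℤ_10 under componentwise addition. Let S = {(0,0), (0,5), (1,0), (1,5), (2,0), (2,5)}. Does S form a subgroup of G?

|S| = 6 divides |G| = 30, consistent with Lagrange.
S contains the identity, every element's inverse is in S, and S is closed under +: it is a subgroup.
In fact S = ⟨(1,5)⟩.

Yes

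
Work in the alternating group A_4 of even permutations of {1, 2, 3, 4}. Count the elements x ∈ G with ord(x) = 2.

The elements of order 2 are: (1 2)(3 4), (1 3)(2 4), (1 4)(2 3).
That's 3.

3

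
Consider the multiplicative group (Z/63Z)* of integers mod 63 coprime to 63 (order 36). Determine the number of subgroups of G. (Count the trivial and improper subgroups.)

|G| = 36, so by Lagrange every subgroup order divides 36. Divisors: 1, 2, 3, 4, 6, 9, 12, 18, 36.
Subgroups by order — order 1: 1; order 2: 3; order 3: 4; order 4: 1; order 6: 12; order 9: 1; order 12: 4; order 18: 3; order 36: 1.
Total: 1 + 3 + 4 + 1 + 12 + 1 + 4 + 3 + 1 = 30.

30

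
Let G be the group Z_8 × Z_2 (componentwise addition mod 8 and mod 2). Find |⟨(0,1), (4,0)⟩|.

|⟨(0,1)⟩| = 2 and |⟨(4,0)⟩| = 2, so |H| is a multiple of lcm(2, 2) = 2 and divides |G| = 16.
Closing under the operation: H = {(0,0), (0,1), (4,0), (4,1)}, so |H| = 4.

4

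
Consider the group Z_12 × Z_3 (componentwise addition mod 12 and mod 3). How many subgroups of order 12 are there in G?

4

|G| = 36 and 12 | 36, so subgroups of order 12 are possible by Lagrange.
The subgroups of order 12 are: {(0,0), (0,1), (0,2), (3,0), (3,1), (3,2), (6,0), (6,1), (6,2), (9,0), (9,1), (9,2)}; {(0,0), (1,0), (2,0), (3,0), (4,0), (5,0), (6,0), (7,0), (8,0), (9,0), (10,0), (11,0)}; {(0,0), (1,1), (2,2), (3,0), (4,1), (5,2), (6,0), (7,1), (8,2), (9,0), (10,1), (11,2)}; {(0,0), (1,2), (2,1), (3,0), (4,2), (5,1), (6,0), (7,2), (8,1), (9,0), (10,2), (11,1)}.
So G has 4 subgroups of order 12.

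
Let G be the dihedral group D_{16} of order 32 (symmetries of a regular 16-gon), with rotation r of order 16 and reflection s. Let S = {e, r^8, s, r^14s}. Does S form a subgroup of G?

Closure fails: s · r^14s = r^2 ∉ S. So S is not a subgroup.

No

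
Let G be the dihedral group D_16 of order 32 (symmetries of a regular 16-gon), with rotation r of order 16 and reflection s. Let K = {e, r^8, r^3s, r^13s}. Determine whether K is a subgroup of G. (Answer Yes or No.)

Closure fails: r^13s · r^3s = r^10 ∉ K. So K is not a subgroup.

No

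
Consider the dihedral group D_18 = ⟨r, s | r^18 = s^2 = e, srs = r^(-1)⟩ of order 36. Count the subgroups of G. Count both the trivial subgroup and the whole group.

45

|G| = 36, so by Lagrange every subgroup order divides 36. Divisors: 1, 2, 3, 4, 6, 9, 12, 18, 36.
Subgroups by order — order 1: 1; order 2: 19; order 3: 1; order 4: 9; order 6: 7; order 9: 1; order 12: 3; order 18: 3; order 36: 1.
Total: 1 + 19 + 1 + 9 + 7 + 1 + 3 + 3 + 1 = 45.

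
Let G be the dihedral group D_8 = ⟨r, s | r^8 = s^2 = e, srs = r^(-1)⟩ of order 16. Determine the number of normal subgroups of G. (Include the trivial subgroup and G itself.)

7

G has 19 subgroups. Checking conjugation-invariance by order — order 1: 1/1 normal; order 2: 1/9 normal; order 4: 1/5 normal; order 8: 3/3 normal; order 16: 1/1 normal.
Total normal subgroups: 7.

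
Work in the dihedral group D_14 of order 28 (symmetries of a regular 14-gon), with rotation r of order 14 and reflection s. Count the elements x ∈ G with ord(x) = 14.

6

The elements of order 14 are: r, r^3, r^5, r^9, r^11, r^13.
That's 6.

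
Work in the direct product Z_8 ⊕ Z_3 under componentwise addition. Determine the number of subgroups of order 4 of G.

|G| = 24 and 4 | 24, so subgroups of order 4 are possible by Lagrange.
The subgroups of order 4 are: {(0,0), (2,0), (4,0), (6,0)}.
So G has 1 subgroup of order 4.

1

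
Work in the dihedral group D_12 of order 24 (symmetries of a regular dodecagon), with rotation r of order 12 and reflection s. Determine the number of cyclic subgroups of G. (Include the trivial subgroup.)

18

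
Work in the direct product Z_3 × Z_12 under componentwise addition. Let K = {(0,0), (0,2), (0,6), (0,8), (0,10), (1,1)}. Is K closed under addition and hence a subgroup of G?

No

(1,1) ∈ K but its inverse (2,11) ∉ K, so K is not a subgroup.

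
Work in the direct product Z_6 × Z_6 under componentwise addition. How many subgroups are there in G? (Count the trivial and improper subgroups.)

|G| = 36, so by Lagrange every subgroup order divides 36. Divisors: 1, 2, 3, 4, 6, 9, 12, 18, 36.
Subgroups by order — order 1: 1; order 2: 3; order 3: 4; order 4: 1; order 6: 12; order 9: 1; order 12: 4; order 18: 3; order 36: 1.
Total: 1 + 3 + 4 + 1 + 12 + 1 + 4 + 3 + 1 = 30.

30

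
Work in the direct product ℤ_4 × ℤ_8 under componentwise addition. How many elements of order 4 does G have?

An element (a,b) has order lcm(ord(a), ord(b)); count pairs with lcm equal to 4.
Enumerating gives 12 such elements.

12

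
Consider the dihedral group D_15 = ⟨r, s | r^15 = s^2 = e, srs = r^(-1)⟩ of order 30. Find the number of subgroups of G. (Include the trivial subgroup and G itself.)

28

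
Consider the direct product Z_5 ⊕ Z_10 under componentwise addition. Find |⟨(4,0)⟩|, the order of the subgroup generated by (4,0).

5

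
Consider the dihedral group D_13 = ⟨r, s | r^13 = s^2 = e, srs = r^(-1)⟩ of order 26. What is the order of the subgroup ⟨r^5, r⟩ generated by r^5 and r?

|⟨r^5⟩| = 13 and |⟨r⟩| = 13, so |H| is a multiple of lcm(13, 13) = 13 and divides |G| = 26.
Closing under the operation: H = {e, r, r^2, r^3, r^4, r^5, r^6, r^7, r^8, r^9, r^10, r^11, r^12}, so |H| = 13.

13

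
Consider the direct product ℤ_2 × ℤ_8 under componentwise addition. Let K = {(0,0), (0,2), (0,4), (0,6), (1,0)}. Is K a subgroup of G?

No

|K| = 5 does not divide |G| = 16, so by Lagrange K is not a subgroup.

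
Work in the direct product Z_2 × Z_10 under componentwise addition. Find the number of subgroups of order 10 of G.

3

|G| = 20 and 10 | 20, so subgroups of order 10 are possible by Lagrange.
The subgroups of order 10 are: {(0,0), (0,1), (0,2), (0,3), (0,4), (0,5), (0,6), (0,7), (0,8), (0,9)}; {(0,0), (0,2), (0,4), (0,6), (0,8), (1,0), (1,2), (1,4), (1,6), (1,8)}; {(0,0), (0,2), (0,4), (0,6), (0,8), (1,1), (1,3), (1,5), (1,7), (1,9)}.
So G has 3 subgroups of order 10.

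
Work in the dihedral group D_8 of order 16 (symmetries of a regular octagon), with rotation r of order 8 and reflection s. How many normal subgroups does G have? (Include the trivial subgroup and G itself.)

7

G has 19 subgroups. Checking conjugation-invariance by order — order 1: 1/1 normal; order 2: 1/9 normal; order 4: 1/5 normal; order 8: 3/3 normal; order 16: 1/1 normal.
Total normal subgroups: 7.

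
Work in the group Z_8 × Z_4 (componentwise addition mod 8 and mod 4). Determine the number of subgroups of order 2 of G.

3

|G| = 32 and 2 | 32, so subgroups of order 2 are possible by Lagrange.
The subgroups of order 2 are: {(0,0), (0,2)}; {(0,0), (4,0)}; {(0,0), (4,2)}.
So G has 3 subgroups of order 2.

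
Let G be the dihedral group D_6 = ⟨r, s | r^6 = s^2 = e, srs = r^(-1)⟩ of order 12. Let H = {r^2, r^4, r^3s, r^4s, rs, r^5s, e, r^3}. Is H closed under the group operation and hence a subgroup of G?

|H| = 8 does not divide |G| = 12, so by Lagrange H is not a subgroup.

No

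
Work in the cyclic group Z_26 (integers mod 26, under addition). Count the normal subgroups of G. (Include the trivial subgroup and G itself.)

4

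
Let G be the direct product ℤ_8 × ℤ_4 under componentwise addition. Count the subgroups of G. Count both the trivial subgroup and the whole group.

22

|G| = 32, so by Lagrange every subgroup order divides 32. Divisors: 1, 2, 4, 8, 16, 32.
Subgroups by order — order 1: 1; order 2: 3; order 4: 7; order 8: 7; order 16: 3; order 32: 1.
Total: 1 + 3 + 7 + 7 + 3 + 1 = 22.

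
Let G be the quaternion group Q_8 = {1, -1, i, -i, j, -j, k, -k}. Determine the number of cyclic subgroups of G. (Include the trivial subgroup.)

5

Each element a generates a cyclic subgroup ⟨a⟩; distinct elements may generate the same one (a cyclic group of order d has φ(d) generators).
Cyclic subgroups by order — order 1: 1; order 2: 1; order 4: 3.
Total: 5.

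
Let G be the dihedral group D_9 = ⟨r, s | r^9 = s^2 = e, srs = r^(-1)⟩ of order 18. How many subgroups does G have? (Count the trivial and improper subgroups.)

16

|G| = 18, so by Lagrange every subgroup order divides 18. Divisors: 1, 2, 3, 6, 9, 18.
Subgroups by order — order 1: 1; order 2: 9; order 3: 1; order 6: 3; order 9: 1; order 18: 1.
Total: 1 + 9 + 1 + 3 + 1 + 1 = 16.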